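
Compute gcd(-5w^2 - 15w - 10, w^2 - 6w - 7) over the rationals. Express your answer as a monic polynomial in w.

w + 1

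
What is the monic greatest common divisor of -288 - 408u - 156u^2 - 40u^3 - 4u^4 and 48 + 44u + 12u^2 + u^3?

6 + u

By polynomial division,
  -4u^4 - 40u^3 - 156u^2 - 408u - 288 = (-4u + 8)(u^3 + 12u^2 + 44u + 48) + (-76u^2 - 568u - 672)
  u^3 + 12u^2 + 44u + 48 = (-(1/76)u - 43/722)(-76u^2 - 568u - 672) + ((480/361)u + 2880/361)
  -76u^2 - 568u - 672 = (-(6859/120)u - 2527/30)((480/361)u + 2880/361) + (0)
Last nonzero remainder: (480/361)u + 2880/361. Dividing through by 480/361 gives the monic gcd u + 6.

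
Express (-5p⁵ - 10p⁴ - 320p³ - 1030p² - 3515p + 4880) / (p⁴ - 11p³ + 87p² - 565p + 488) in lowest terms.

(-5p² - 25p - 80)/(p - 8)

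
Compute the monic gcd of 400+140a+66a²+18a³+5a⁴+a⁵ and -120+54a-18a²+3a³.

10-2a+a²

Euclidean algorithm in ℚ[a]:
  a⁵+5a⁴+18a³+66a²+140a+400 = ((1/3)a²+(11/3)a+22)(3a³-18a²+54a-120) + (304a²-608a+3040)
  3a³-18a²+54a-120 = ((3/304)a-3/76)(304a²-608a+3040) + (0)
Last nonzero remainder: 304a²-608a+3040. Dividing through by 304 gives the monic gcd a²-2a+10.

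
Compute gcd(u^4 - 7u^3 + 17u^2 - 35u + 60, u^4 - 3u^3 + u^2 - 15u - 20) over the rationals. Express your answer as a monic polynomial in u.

Repeated division with remainder:
  u^4 - 7u^3 + 17u^2 - 35u + 60 = (u^4 - 3u^3 + u^2 - 15u - 20) + (-4u^3 + 16u^2 - 20u + 80)
  u^4 - 3u^3 + u^2 - 15u - 20 = (-(1/4)u - 1/4)(-4u^3 + 16u^2 - 20u + 80) + (0)
Last nonzero remainder: -4u^3 + 16u^2 - 20u + 80. Dividing through by -4 gives the monic gcd u^3 - 4u^2 + 5u - 20.

u^3 - 4u^2 + 5u - 20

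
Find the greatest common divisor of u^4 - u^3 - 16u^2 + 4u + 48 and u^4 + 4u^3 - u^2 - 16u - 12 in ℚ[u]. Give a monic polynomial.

u^3 + 3u^2 - 4u - 12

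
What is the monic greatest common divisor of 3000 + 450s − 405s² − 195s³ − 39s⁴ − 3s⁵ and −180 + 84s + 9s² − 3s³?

Repeated division with remainder:
  −3s⁵ − 39s⁴ − 195s³ − 405s² + 450s + 3000 = (s² + 16s + 141)(−3s³ + 9s² + 84s − 180) + (−2838s² − 8514s + 28380)
  −3s³ + 9s² + 84s − 180 = ((1/946)s − 3/473)(−2838s² − 8514s + 28380) + (0)
Last nonzero remainder: −2838s² − 8514s + 28380. Dividing through by −2838 gives the monic gcd s² + 3s − 10.

−10 + 3s + s²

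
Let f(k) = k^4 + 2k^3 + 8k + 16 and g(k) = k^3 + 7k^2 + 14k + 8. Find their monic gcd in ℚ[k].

Euclidean algorithm in ℚ[k]:
  k^4 + 2k^3 + 8k + 16 = (k − 5)(k^3 + 7k^2 + 14k + 8) + (21k^2 + 70k + 56)
  k^3 + 7k^2 + 14k + 8 = ((1/21)k + 11/63)(21k^2 + 70k + 56) + (−(8/9)k − 16/9)
  21k^2 + 70k + 56 = (−(189/8)k − 63/2)(−(8/9)k − 16/9) + (0)
Last nonzero remainder: −(8/9)k − 16/9. Dividing through by −8/9 gives the monic gcd k + 2.

k + 2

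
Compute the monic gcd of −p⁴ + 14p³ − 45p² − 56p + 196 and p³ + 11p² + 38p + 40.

p + 2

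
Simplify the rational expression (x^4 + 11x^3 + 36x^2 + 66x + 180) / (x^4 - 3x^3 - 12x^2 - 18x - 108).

(x^2 + 11x + 30)/(x^2 - 3x - 18)

Repeated division with remainder:
  x^4 + 11x^3 + 36x^2 + 66x + 180 = (x^4 - 3x^3 - 12x^2 - 18x - 108) + (14x^3 + 48x^2 + 84x + 288)
  x^4 - 3x^3 - 12x^2 - 18x - 108 = ((1/14)x - 45/98)(14x^3 + 48x^2 + 84x + 288) + ((198/49)x^2 + 1188/49)
  14x^3 + 48x^2 + 84x + 288 = ((343/99)x + 392/33)((198/49)x^2 + 1188/49) + (0)
Last nonzero remainder: (198/49)x^2 + 1188/49. Dividing through by 198/49 gives the monic gcd x^2 + 6.
Cancel x^2 + 6 from numerator and denominator to get the reduced form.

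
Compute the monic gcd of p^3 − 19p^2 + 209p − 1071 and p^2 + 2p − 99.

Repeated division with remainder:
  p^3 − 19p^2 + 209p − 1071 = (p − 21)(p^2 + 2p − 99) + (350p − 3150)
  p^2 + 2p − 99 = ((1/350)p + 11/350)(350p − 3150) + (0)
Last nonzero remainder: 350p − 3150. Dividing through by 350 gives the monic gcd p − 9.

p − 9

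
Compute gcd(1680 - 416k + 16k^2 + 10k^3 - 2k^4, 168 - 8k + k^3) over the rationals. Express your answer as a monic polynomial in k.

168 - 8k + k^3

Repeated division with remainder:
  -2k^4 + 10k^3 + 16k^2 - 416k + 1680 = (-2k + 10)(k^3 - 8k + 168) + (0)
The last nonzero remainder k^3 - 8k + 168 is already monic.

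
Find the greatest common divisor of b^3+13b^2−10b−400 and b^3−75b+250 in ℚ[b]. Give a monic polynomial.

Euclidean algorithm in ℚ[b]:
  b^3+13b^2−10b−400 = (b^3−75b+250) + (13b^2+65b−650)
  b^3−75b+250 = ((1/13)b−5/13)(13b^2+65b−650) + (0)
Last nonzero remainder: 13b^2+65b−650. Dividing through by 13 gives the monic gcd b^2+5b−50.

b^2+5b−50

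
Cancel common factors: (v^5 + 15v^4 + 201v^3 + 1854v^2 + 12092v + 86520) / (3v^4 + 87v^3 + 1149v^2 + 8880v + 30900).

Apply the Euclidean algorithm:
  v^5 + 15v^4 + 201v^3 + 1854v^2 + 12092v + 86520 = ((1/3)v - 14/3)(3v^4 + 87v^3 + 1149v^2 + 8880v + 30900) + (224v^3 + 4256v^2 + 43232v + 230720)
  3v^4 + 87v^3 + 1149v^2 + 8880v + 30900 = ((3/224)v + 15/112)(224v^3 + 4256v^2 + 43232v + 230720) + (0)
Last nonzero remainder: 224v^3 + 4256v^2 + 43232v + 230720. Dividing through by 224 gives the monic gcd v^3 + 19v^2 + 193v + 1030.
Cancel v^3 + 19v^2 + 193v + 1030 from numerator and denominator to get the reduced form.

(v^2 - 4v + 84)/(3v + 30)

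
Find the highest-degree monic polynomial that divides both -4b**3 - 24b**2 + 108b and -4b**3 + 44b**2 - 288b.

Repeated division with remainder:
  -4b**3 - 24b**2 + 108b = (-4b**3 + 44b**2 - 288b) + (-68b**2 + 396b)
  -4b**3 + 44b**2 - 288b = ((1/17)b - 88/289)(-68b**2 + 396b) + (-(48384/289)b)
  -68b**2 + 396b = ((4913/12096)b - 3179/1344)(-(48384/289)b) + (0)
Last nonzero remainder: -(48384/289)b. Dividing through by -48384/289 gives the monic gcd b.

b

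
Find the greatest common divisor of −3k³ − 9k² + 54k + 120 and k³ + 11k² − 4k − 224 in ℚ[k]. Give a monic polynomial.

k − 4

Apply the Euclidean algorithm:
  −3k³ − 9k² + 54k + 120 = (−3)(k³ + 11k² − 4k − 224) + (24k² + 42k − 552)
  k³ + 11k² − 4k − 224 = ((1/24)k + 37/96)(24k² + 42k − 552) + ((45/16)k − 45/4)
  24k² + 42k − 552 = ((128/15)k + 736/15)((45/16)k − 45/4) + (0)
Last nonzero remainder: (45/16)k − 45/4. Dividing through by 45/16 gives the monic gcd k − 4.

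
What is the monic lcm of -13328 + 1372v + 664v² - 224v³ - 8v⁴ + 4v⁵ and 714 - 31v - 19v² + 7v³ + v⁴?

Repeated division with remainder:
  4v⁵ - 8v⁴ - 224v³ + 664v² + 1372v - 13328 = (4v - 36)(v⁴ + 7v³ - 19v² - 31v + 714) + (104v³ + 104v² - 2600v + 12376)
  v⁴ + 7v³ - 19v² - 31v + 714 = ((1/104)v + 3/52)(104v³ + 104v² - 2600v + 12376) + (0)
Last nonzero remainder: 104v³ + 104v² - 2600v + 12376. Dividing through by 104 gives the monic gcd v³ + v² - 25v + 119.
Then lcm(f, g) = f·g / gcd(f, g); expanding and making the result monic gives the answer.

-19992 - 1274v + 1339v² - 170v³ - 68v⁴ + 4v⁵ + v⁶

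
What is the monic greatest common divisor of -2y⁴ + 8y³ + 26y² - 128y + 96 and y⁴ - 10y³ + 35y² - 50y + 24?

Repeated division with remainder:
  -2y⁴ + 8y³ + 26y² - 128y + 96 = (-2)(y⁴ - 10y³ + 35y² - 50y + 24) + (-12y³ + 96y² - 228y + 144)
  y⁴ - 10y³ + 35y² - 50y + 24 = (-(1/12)y + 1/6)(-12y³ + 96y² - 228y + 144) + (0)
Last nonzero remainder: -12y³ + 96y² - 228y + 144. Dividing through by -12 gives the monic gcd y³ - 8y² + 19y - 12.

y³ - 8y² + 19y - 12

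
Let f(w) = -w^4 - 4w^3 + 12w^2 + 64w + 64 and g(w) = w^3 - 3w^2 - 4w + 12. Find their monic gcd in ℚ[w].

w + 2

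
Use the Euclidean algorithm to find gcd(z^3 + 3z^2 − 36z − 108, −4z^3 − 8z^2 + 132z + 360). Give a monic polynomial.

z^2 − 3z − 18

Euclidean algorithm in ℚ[z]:
  z^3 + 3z^2 − 36z − 108 = (−1/4)(−4z^3 − 8z^2 + 132z + 360) + (z^2 − 3z − 18)
  −4z^3 − 8z^2 + 132z + 360 = (−4z − 20)(z^2 − 3z − 18) + (0)
The last nonzero remainder z^2 − 3z − 18 is already monic.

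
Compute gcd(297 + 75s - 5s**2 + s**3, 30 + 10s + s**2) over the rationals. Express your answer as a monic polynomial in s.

1

Euclidean algorithm in ℚ[s]:
  s**3 - 5s**2 + 75s + 297 = (s - 15)(s**2 + 10s + 30) + (195s + 747)
  s**2 + 10s + 30 = ((1/195)s + 401/12675)(195s + 747) + (26901/4225)
  195s + 747 = ((274625/8967)s + 350675/2989)(26901/4225) + (0)
The last nonzero remainder is the constant 26901/4225, so the polynomials are coprime and gcd = 1.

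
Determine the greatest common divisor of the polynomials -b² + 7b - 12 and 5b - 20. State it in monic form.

b - 4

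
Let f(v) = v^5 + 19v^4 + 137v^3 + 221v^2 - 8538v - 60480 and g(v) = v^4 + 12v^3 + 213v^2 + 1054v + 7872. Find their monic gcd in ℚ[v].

v^2 + 7v + 96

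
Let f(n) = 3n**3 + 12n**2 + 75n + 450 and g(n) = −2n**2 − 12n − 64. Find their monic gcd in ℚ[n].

1

Repeated division with remainder:
  3n**3 + 12n**2 + 75n + 450 = (−(3/2)n + 3)(−2n**2 − 12n − 64) + (15n + 642)
  −2n**2 − 12n − 64 = (−(2/15)n + 368/75)(15n + 642) + (−80352/25)
  15n + 642 = (−(125/26784)n − 2675/13392)(−80352/25) + (0)
The last nonzero remainder is the constant −80352/25, so the polynomials are coprime and gcd = 1.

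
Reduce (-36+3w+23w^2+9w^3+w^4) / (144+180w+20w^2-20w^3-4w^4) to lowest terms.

(3-2w-w^2)/(-12-8w+4w^2)

Repeated division with remainder:
  w^4+9w^3+23w^2+3w-36 = (-1/4)(-4w^4-20w^3+20w^2+180w+144) + (4w^3+28w^2+48w)
  -4w^4-20w^3+20w^2+180w+144 = (-w+2)(4w^3+28w^2+48w) + (12w^2+84w+144)
  4w^3+28w^2+48w = ((1/3)w)(12w^2+84w+144) + (0)
Last nonzero remainder: 12w^2+84w+144. Dividing through by 12 gives the monic gcd w^2+7w+12.
Cancel w^2+7w+12 from numerator and denominator to get the reduced form.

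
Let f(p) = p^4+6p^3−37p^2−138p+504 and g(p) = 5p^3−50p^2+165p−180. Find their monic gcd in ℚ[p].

p^2−7p+12

Apply the Euclidean algorithm:
  p^4+6p^3−37p^2−138p+504 = ((1/5)p+16/5)(5p^3−50p^2+165p−180) + (90p^2−630p+1080)
  5p^3−50p^2+165p−180 = ((1/18)p−1/6)(90p^2−630p+1080) + (0)
Last nonzero remainder: 90p^2−630p+1080. Dividing through by 90 gives the monic gcd p^2−7p+12.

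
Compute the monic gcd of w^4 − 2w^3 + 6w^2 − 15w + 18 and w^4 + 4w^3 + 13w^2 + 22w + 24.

w^2 + w + 6

Euclidean algorithm in ℚ[w]:
  w^4 − 2w^3 + 6w^2 − 15w + 18 = (w^4 + 4w^3 + 13w^2 + 22w + 24) + (−6w^3 − 7w^2 − 37w − 6)
  w^4 + 4w^3 + 13w^2 + 22w + 24 = (−(1/6)w − 17/36)(−6w^3 − 7w^2 − 37w − 6) + ((127/36)w^2 + (127/36)w + 127/6)
  −6w^3 − 7w^2 − 37w − 6 = (−(216/127)w − 36/127)((127/36)w^2 + (127/36)w + 127/6) + (0)
Last nonzero remainder: (127/36)w^2 + (127/36)w + 127/6. Dividing through by 127/36 gives the monic gcd w^2 + w + 6.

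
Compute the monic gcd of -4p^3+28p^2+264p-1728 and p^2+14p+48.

p+8

By polynomial division,
  -4p^3+28p^2+264p-1728 = (-4p+84)(p^2+14p+48) + (-720p-5760)
  p^2+14p+48 = (-(1/720)p-1/120)(-720p-5760) + (0)
Last nonzero remainder: -720p-5760. Dividing through by -720 gives the monic gcd p+8.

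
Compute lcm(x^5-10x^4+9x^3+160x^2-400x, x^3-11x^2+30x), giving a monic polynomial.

Apply the Euclidean algorithm:
  x^5-10x^4+9x^3+160x^2-400x = (x^2+x-10)(x^3-11x^2+30x) + (20x^2-100x)
  x^3-11x^2+30x = ((1/20)x-3/10)(20x^2-100x) + (0)
Last nonzero remainder: 20x^2-100x. Dividing through by 20 gives the monic gcd x^2-5x.
Then lcm(f, g) = f·g / gcd(f, g); expanding and making the result monic gives the answer.

x^6-16x^5+69x^4+106x^3-1360x^2+2400x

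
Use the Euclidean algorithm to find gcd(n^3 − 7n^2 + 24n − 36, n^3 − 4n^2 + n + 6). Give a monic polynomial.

Repeated division with remainder:
  n^3 − 7n^2 + 24n − 36 = (n^3 − 4n^2 + n + 6) + (−3n^2 + 23n − 42)
  n^3 − 4n^2 + n + 6 = (−(1/3)n − 11/9)(−3n^2 + 23n − 42) + ((136/9)n − 136/3)
  −3n^2 + 23n − 42 = (−(27/136)n + 63/68)((136/9)n − 136/3) + (0)
Last nonzero remainder: (136/9)n − 136/3. Dividing through by 136/9 gives the monic gcd n − 3.

n − 3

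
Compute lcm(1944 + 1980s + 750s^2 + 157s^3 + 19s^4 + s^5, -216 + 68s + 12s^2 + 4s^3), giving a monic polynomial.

-3888 - 2016s + 480s^2 + 436s^3 + 119s^4 + 17s^5 + s^6

Euclidean algorithm in ℚ[s]:
  s^5 + 19s^4 + 157s^3 + 750s^2 + 1980s + 1944 = ((1/4)s^2 + 4s + 23)(4s^3 + 12s^2 + 68s - 216) + (256s^2 + 1280s + 6912)
  4s^3 + 12s^2 + 68s - 216 = ((1/64)s - 1/32)(256s^2 + 1280s + 6912) + (0)
Last nonzero remainder: 256s^2 + 1280s + 6912. Dividing through by 256 gives the monic gcd s^2 + 5s + 27.
Then lcm(f, g) = f·g / gcd(f, g); expanding and making the result monic gives the answer.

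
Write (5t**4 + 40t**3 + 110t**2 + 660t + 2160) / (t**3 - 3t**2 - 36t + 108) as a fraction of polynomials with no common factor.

Repeated division with remainder:
  5t**4 + 40t**3 + 110t**2 + 660t + 2160 = (5t + 55)(t**3 - 3t**2 - 36t + 108) + (455t**2 + 2100t - 3780)
  t**3 - 3t**2 - 36t + 108 = ((1/455)t - 99/5915)(455t**2 + 2100t - 3780) + ((1260/169)t + 7560/169)
  455t**2 + 2100t - 3780 = ((2197/36)t - 169/2)((1260/169)t + 7560/169) + (0)
Last nonzero remainder: (1260/169)t + 7560/169. Dividing through by 1260/169 gives the monic gcd t + 6.
Cancel t + 6 from numerator and denominator to get the reduced form.

(5t**3 + 10t**2 + 50t + 360)/(t**2 - 9t + 18)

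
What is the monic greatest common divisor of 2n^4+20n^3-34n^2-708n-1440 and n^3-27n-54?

n^2-3n-18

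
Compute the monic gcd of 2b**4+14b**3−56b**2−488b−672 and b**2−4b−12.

b**2−4b−12

Euclidean algorithm in ℚ[b]:
  2b**4+14b**3−56b**2−488b−672 = (2b**2+22b+56)(b**2−4b−12) + (0)
The last nonzero remainder b**2−4b−12 is already monic.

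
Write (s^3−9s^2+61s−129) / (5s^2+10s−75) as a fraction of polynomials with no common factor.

(s^2−6s+43)/(5s+25)

By polynomial division,
  s^3−9s^2+61s−129 = ((1/5)s−11/5)(5s^2+10s−75) + (98s−294)
  5s^2+10s−75 = ((5/98)s+25/98)(98s−294) + (0)
Last nonzero remainder: 98s−294. Dividing through by 98 gives the monic gcd s−3.
Cancel s−3 from numerator and denominator to get the reduced form.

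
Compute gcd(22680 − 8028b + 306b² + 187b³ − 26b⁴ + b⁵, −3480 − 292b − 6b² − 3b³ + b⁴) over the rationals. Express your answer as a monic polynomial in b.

−60 − 4b + b²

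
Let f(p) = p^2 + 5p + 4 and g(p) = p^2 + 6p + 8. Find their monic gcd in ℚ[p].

p + 4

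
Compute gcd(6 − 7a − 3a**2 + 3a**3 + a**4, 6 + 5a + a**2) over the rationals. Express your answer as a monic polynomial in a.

6 + 5a + a**2

By polynomial division,
  a**4 + 3a**3 − 3a**2 − 7a + 6 = (a**2 − 2a + 1)(a**2 + 5a + 6) + (0)
The last nonzero remainder a**2 + 5a + 6 is already monic.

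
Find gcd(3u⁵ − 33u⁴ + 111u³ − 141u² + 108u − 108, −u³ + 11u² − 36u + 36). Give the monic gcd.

u³ − 11u² + 36u − 36

Repeated division with remainder:
  3u⁵ − 33u⁴ + 111u³ − 141u² + 108u − 108 = (−3u² − 3)(−u³ + 11u² − 36u + 36) + (0)
Last nonzero remainder: −u³ + 11u² − 36u + 36. Dividing through by −1 gives the monic gcd u³ − 11u² + 36u − 36.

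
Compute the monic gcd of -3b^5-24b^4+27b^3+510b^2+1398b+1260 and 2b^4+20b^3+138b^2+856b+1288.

b^2+9b+14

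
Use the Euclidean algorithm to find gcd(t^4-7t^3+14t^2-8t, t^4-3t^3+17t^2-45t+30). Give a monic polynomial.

t^2-3t+2

Euclidean algorithm in ℚ[t]:
  t^4-7t^3+14t^2-8t = (t^4-3t^3+17t^2-45t+30) + (-4t^3-3t^2+37t-30)
  t^4-3t^3+17t^2-45t+30 = (-(1/4)t+15/16)(-4t^3-3t^2+37t-30) + ((465/16)t^2-(1395/16)t+465/8)
  -4t^3-3t^2+37t-30 = (-(64/465)t-16/31)((465/16)t^2-(1395/16)t+465/8) + (0)
Last nonzero remainder: (465/16)t^2-(1395/16)t+465/8. Dividing through by 465/16 gives the monic gcd t^2-3t+2.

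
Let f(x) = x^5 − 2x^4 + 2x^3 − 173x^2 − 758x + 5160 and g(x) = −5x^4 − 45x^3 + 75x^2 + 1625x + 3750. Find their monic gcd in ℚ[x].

x^2 − x − 30

Euclidean algorithm in ℚ[x]:
  x^5 − 2x^4 + 2x^3 − 173x^2 − 758x + 5160 = (−(1/5)x + 11/5)(−5x^4 − 45x^3 + 75x^2 + 1625x + 3750) + (116x^3 − 13x^2 − 3583x − 3090)
  −5x^4 − 45x^3 + 75x^2 + 1625x + 3750 = (−(5/116)x − 5285/13456)(116x^3 − 13x^2 − 3583x − 3090) + (−(1137645/13456)x^2 + (1137645/13456)x + 17064675/6728)
  116x^3 − 13x^2 − 3583x − 3090 = (−(1560896/1137645)x − 1385968/1137645)(−(1137645/13456)x^2 + (1137645/13456)x + 17064675/6728) + (0)
Last nonzero remainder: −(1137645/13456)x^2 + (1137645/13456)x + 17064675/6728. Dividing through by −1137645/13456 gives the monic gcd x^2 − x − 30.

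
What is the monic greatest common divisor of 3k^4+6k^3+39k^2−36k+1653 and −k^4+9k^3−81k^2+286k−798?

k^2−5k+19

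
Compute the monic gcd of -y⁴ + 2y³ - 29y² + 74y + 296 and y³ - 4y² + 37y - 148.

By polynomial division,
  -y⁴ + 2y³ - 29y² + 74y + 296 = (-y - 2)(y³ - 4y² + 37y - 148) + (0)
The last nonzero remainder y³ - 4y² + 37y - 148 is already monic.

y³ - 4y² + 37y - 148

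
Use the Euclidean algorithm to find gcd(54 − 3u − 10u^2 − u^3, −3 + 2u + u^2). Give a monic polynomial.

3 + u

Apply the Euclidean algorithm:
  −u^3 − 10u^2 − 3u + 54 = (−u − 8)(u^2 + 2u − 3) + (10u + 30)
  u^2 + 2u − 3 = ((1/10)u − 1/10)(10u + 30) + (0)
Last nonzero remainder: 10u + 30. Dividing through by 10 gives the monic gcd u + 3.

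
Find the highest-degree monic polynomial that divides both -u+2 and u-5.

1

Euclidean algorithm in ℚ[u]:
  -u+2 = (-1)(u-5) + (-3)
  u-5 = (-(1/3)u+5/3)(-3) + (0)
The last nonzero remainder is the constant -3, so the polynomials are coprime and gcd = 1.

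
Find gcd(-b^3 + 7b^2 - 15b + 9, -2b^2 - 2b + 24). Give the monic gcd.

b - 3

Apply the Euclidean algorithm:
  -b^3 + 7b^2 - 15b + 9 = ((1/2)b - 4)(-2b^2 - 2b + 24) + (-35b + 105)
  -2b^2 - 2b + 24 = ((2/35)b + 8/35)(-35b + 105) + (0)
Last nonzero remainder: -35b + 105. Dividing through by -35 gives the monic gcd b - 3.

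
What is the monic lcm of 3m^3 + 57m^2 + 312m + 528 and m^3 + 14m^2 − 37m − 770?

m^5 + 22m^4 + 91m^3 − 842m^2 − 6752m − 12320

Euclidean algorithm in ℚ[m]:
  3m^3 + 57m^2 + 312m + 528 = (3)(m^3 + 14m^2 − 37m − 770) + (15m^2 + 423m + 2838)
  m^3 + 14m^2 − 37m − 770 = ((1/15)m − 71/75)(15m^2 + 423m + 2838) + ((4356/25)m + 47916/25)
  15m^2 + 423m + 2838 = ((125/1452)m + 1075/726)((4356/25)m + 47916/25) + (0)
Last nonzero remainder: (4356/25)m + 47916/25. Dividing through by 4356/25 gives the monic gcd m + 11.
Then lcm(f, g) = f·g / gcd(f, g); expanding and making the result monic gives the answer.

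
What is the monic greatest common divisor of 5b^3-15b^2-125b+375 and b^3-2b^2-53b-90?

b+5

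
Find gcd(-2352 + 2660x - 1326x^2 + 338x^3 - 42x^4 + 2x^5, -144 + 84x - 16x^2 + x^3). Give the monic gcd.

By polynomial division,
  2x^5 - 42x^4 + 338x^3 - 1326x^2 + 2660x - 2352 = (2x^2 - 10x + 10)(x^3 - 16x^2 + 84x - 144) + (-38x^2 + 380x - 912)
  x^3 - 16x^2 + 84x - 144 = (-(1/38)x + 3/19)(-38x^2 + 380x - 912) + (0)
Last nonzero remainder: -38x^2 + 380x - 912. Dividing through by -38 gives the monic gcd x^2 - 10x + 24.

24 - 10x + x^2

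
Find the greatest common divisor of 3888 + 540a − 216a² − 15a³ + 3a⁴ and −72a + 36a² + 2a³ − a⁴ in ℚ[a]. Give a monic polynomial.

−36 + a²

Apply the Euclidean algorithm:
  3a⁴ − 15a³ − 216a² + 540a + 3888 = (−3)(−a⁴ + 2a³ + 36a² − 72a) + (−9a³ − 108a² + 324a + 3888)
  −a⁴ + 2a³ + 36a² − 72a = ((1/9)a − 14/9)(−9a³ − 108a² + 324a + 3888) + (−168a² + 6048)
  −9a³ − 108a² + 324a + 3888 = ((3/56)a + 9/14)(−168a² + 6048) + (0)
Last nonzero remainder: −168a² + 6048. Dividing through by −168 gives the monic gcd a² − 36.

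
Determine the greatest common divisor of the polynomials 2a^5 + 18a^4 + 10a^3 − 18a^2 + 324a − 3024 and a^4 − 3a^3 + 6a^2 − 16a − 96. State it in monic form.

Repeated division with remainder:
  2a^5 + 18a^4 + 10a^3 − 18a^2 + 324a − 3024 = (2a + 24)(a^4 − 3a^3 + 6a^2 − 16a − 96) + (70a^3 − 130a^2 + 900a − 720)
  a^4 − 3a^3 + 6a^2 − 16a − 96 = ((1/70)a − 4/245)(70a^3 − 130a^2 + 900a − 720) + (−(440/49)a^2 + (440/49)a − 5280/49)
  70a^3 − 130a^2 + 900a − 720 = (−(343/44)a + 147/22)(−(440/49)a^2 + (440/49)a − 5280/49) + (0)
Last nonzero remainder: −(440/49)a^2 + (440/49)a − 5280/49. Dividing through by −440/49 gives the monic gcd a^2 − a + 12.

a^2 − a + 12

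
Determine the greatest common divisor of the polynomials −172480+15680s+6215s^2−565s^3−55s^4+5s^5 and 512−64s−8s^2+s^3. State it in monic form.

Euclidean algorithm in ℚ[s]:
  5s^5−55s^4−565s^3+6215s^2+15680s−172480 = (5s^2−15s−365)(s^3−8s^2−64s+512) + (−225s^2+14400)
  s^3−8s^2−64s+512 = (−(1/225)s+8/225)(−225s^2+14400) + (0)
Last nonzero remainder: −225s^2+14400. Dividing through by −225 gives the monic gcd s^2−64.

−64+s^2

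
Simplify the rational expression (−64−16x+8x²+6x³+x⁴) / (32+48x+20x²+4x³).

Apply the Euclidean algorithm:
  x⁴+6x³+8x²−16x−64 = ((1/4)x+1/4)(4x³+20x²+48x+32) + (−9x²−36x−72)
  4x³+20x²+48x+32 = (−(4/9)x−4/9)(−9x²−36x−72) + (0)
Last nonzero remainder: −9x²−36x−72. Dividing through by −9 gives the monic gcd x²+4x+8.
Cancel x²+4x+8 from numerator and denominator to get the reduced form.

(−8+2x+x²)/(4+4x)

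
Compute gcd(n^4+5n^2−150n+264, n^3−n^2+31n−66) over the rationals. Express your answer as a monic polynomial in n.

n−2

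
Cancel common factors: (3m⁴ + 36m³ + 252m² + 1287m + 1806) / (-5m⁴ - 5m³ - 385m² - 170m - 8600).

(-3m² - 27m - 42)/(5m² - 10m + 200)

Apply the Euclidean algorithm:
  3m⁴ + 36m³ + 252m² + 1287m + 1806 = (-3/5)(-5m⁴ - 5m³ - 385m² - 170m - 8600) + (33m³ + 21m² + 1185m - 3354)
  -5m⁴ - 5m³ - 385m² - 170m - 8600 = (-(5/33)m - 20/363)(33m³ + 21m² + 1185m - 3354) + (-(24720/121)m² - (74160/121)m - 1062960/121)
  33m³ + 21m² + 1185m - 3354 = (-(1331/8240)m + 1573/4120)(-(24720/121)m² - (74160/121)m - 1062960/121) + (0)
Last nonzero remainder: -(24720/121)m² - (74160/121)m - 1062960/121. Dividing through by -24720/121 gives the monic gcd m² + 3m + 43.
Cancel m² + 3m + 43 from numerator and denominator to get the reduced form.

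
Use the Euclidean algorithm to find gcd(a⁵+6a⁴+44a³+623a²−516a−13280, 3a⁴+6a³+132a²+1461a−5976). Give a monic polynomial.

Repeated division with remainder:
  a⁵+6a⁴+44a³+623a²−516a−13280 = ((1/3)a+4/3)(3a⁴+6a³+132a²+1461a−5976) + (−8a³−40a²−472a−5312)
  3a⁴+6a³+132a²+1461a−5976 = (−(3/8)a+9/8)(−8a³−40a²−472a−5312) + (0)
Last nonzero remainder: −8a³−40a²−472a−5312. Dividing through by −8 gives the monic gcd a³+5a²+59a+664.

a³+5a²+59a+664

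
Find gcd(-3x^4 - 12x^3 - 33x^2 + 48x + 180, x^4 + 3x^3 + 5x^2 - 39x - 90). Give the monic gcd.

x^3 + 6x^2 + 23x + 30

Repeated division with remainder:
  -3x^4 - 12x^3 - 33x^2 + 48x + 180 = (-3)(x^4 + 3x^3 + 5x^2 - 39x - 90) + (-3x^3 - 18x^2 - 69x - 90)
  x^4 + 3x^3 + 5x^2 - 39x - 90 = (-(1/3)x + 1)(-3x^3 - 18x^2 - 69x - 90) + (0)
Last nonzero remainder: -3x^3 - 18x^2 - 69x - 90. Dividing through by -3 gives the monic gcd x^3 + 6x^2 + 23x + 30.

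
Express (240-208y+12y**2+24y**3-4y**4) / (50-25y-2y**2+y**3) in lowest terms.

Apply the Euclidean algorithm:
  -4y**4+24y**3+12y**2-208y+240 = (-4y+16)(y**3-2y**2-25y+50) + (-56y**2+392y-560)
  y**3-2y**2-25y+50 = (-(1/56)y-5/56)(-56y**2+392y-560) + (0)
Last nonzero remainder: -56y**2+392y-560. Dividing through by -56 gives the monic gcd y**2-7y+10.
Cancel y**2-7y+10 from numerator and denominator to get the reduced form.

(24-4y-4y**2)/(5+y)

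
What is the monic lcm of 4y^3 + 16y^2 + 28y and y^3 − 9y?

Euclidean algorithm in ℚ[y]:
  4y^3 + 16y^2 + 28y = (4)(y^3 − 9y) + (16y^2 + 64y)
  y^3 − 9y = ((1/16)y − 1/4)(16y^2 + 64y) + (7y)
  16y^2 + 64y = ((16/7)y + 64/7)(7y) + (0)
Last nonzero remainder: 7y. Dividing through by 7 gives the monic gcd y.
Then lcm(f, g) = f·g / gcd(f, g); expanding and making the result monic gives the answer.

y^5 + 4y^4 − 2y^3 − 36y^2 − 63y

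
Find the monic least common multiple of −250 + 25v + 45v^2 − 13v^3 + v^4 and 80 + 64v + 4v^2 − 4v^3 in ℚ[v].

Apply the Euclidean algorithm:
  v^4 − 13v^3 + 45v^2 + 25v − 250 = (−(1/4)v + 3)(−4v^3 + 4v^2 + 64v + 80) + (49v^2 − 147v − 490)
  −4v^3 + 4v^2 + 64v + 80 = (−(4/49)v − 8/49)(49v^2 − 147v − 490) + (0)
Last nonzero remainder: 49v^2 − 147v − 490. Dividing through by 49 gives the monic gcd v^2 − 3v − 10.
Then lcm(f, g) = f·g / gcd(f, g); expanding and making the result monic gives the answer.

−500 − 200v + 115v^2 + 19v^3 − 11v^4 + v^5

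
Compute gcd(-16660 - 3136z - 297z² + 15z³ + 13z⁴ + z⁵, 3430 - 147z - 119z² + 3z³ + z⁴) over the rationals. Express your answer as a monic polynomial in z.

By polynomial division,
  z⁵ + 13z⁴ + 15z³ - 297z² - 3136z - 16660 = (z + 10)(z⁴ + 3z³ - 119z² - 147z + 3430) + (104z³ + 1040z² - 5096z - 50960)
  z⁴ + 3z³ - 119z² - 147z + 3430 = ((1/104)z - 7/104)(104z³ + 1040z² - 5096z - 50960) + (0)
Last nonzero remainder: 104z³ + 1040z² - 5096z - 50960. Dividing through by 104 gives the monic gcd z³ + 10z² - 49z - 490.

-490 - 49z + 10z² + z³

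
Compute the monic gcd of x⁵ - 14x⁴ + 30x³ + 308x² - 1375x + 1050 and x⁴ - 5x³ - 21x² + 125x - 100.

x³ - x² - 25x + 25

Apply the Euclidean algorithm:
  x⁵ - 14x⁴ + 30x³ + 308x² - 1375x + 1050 = (x - 9)(x⁴ - 5x³ - 21x² + 125x - 100) + (6x³ - 6x² - 150x + 150)
  x⁴ - 5x³ - 21x² + 125x - 100 = ((1/6)x - 2/3)(6x³ - 6x² - 150x + 150) + (0)
Last nonzero remainder: 6x³ - 6x² - 150x + 150. Dividing through by 6 gives the monic gcd x³ - x² - 25x + 25.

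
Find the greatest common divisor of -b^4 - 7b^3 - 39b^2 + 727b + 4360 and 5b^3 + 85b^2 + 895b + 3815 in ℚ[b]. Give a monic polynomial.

Repeated division with remainder:
  -b^4 - 7b^3 - 39b^2 + 727b + 4360 = (-(1/5)b + 2)(5b^3 + 85b^2 + 895b + 3815) + (-30b^2 - 300b - 3270)
  5b^3 + 85b^2 + 895b + 3815 = (-(1/6)b - 7/6)(-30b^2 - 300b - 3270) + (0)
Last nonzero remainder: -30b^2 - 300b - 3270. Dividing through by -30 gives the monic gcd b^2 + 10b + 109.

b^2 + 10b + 109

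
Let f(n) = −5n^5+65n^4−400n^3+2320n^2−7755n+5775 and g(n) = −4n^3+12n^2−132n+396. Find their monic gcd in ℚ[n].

n^2+33

By polynomial division,
  −5n^5+65n^4−400n^3+2320n^2−7755n+5775 = ((5/4)n^2−(25/2)n+85/4)(−4n^3+12n^2−132n+396) + (−80n^2−2640)
  −4n^3+12n^2−132n+396 = ((1/20)n−3/20)(−80n^2−2640) + (0)
Last nonzero remainder: −80n^2−2640. Dividing through by −80 gives the monic gcd n^2+33.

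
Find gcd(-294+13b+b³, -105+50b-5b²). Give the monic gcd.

1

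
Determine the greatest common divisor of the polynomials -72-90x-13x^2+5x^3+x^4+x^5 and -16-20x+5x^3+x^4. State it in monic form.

2+3x+x^2

Apply the Euclidean algorithm:
  x^5+x^4+5x^3-13x^2-90x-72 = (x-4)(x^4+5x^3-20x-16) + (25x^3+7x^2-154x-136)
  x^4+5x^3-20x-16 = ((1/25)x+118/625)(25x^3+7x^2-154x-136) + ((3024/625)x^2+(9072/625)x+6048/625)
  25x^3+7x^2-154x-136 = ((15625/3024)x-10625/756)((3024/625)x^2+(9072/625)x+6048/625) + (0)
Last nonzero remainder: (3024/625)x^2+(9072/625)x+6048/625. Dividing through by 3024/625 gives the monic gcd x^2+3x+2.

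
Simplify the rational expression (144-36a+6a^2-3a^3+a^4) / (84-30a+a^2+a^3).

(12+3a+a^2)/(7+a)

Apply the Euclidean algorithm:
  a^4-3a^3+6a^2-36a+144 = (a-4)(a^3+a^2-30a+84) + (40a^2-240a+480)
  a^3+a^2-30a+84 = ((1/40)a+7/40)(40a^2-240a+480) + (0)
Last nonzero remainder: 40a^2-240a+480. Dividing through by 40 gives the monic gcd a^2-6a+12.
Cancel a^2-6a+12 from numerator and denominator to get the reduced form.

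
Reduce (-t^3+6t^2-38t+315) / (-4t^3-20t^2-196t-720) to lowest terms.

Repeated division with remainder:
  -t^3+6t^2-38t+315 = (1/4)(-4t^3-20t^2-196t-720) + (11t^2+11t+495)
  -4t^3-20t^2-196t-720 = (-(4/11)t-16/11)(11t^2+11t+495) + (0)
Last nonzero remainder: 11t^2+11t+495. Dividing through by 11 gives the monic gcd t^2+t+45.
Cancel t^2+t+45 from numerator and denominator to get the reduced form.

(t-7)/(4t+16)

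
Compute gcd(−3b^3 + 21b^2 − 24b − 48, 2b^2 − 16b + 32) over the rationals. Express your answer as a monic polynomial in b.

By polynomial division,
  −3b^3 + 21b^2 − 24b − 48 = (−(3/2)b − 3/2)(2b^2 − 16b + 32) + (0)
Last nonzero remainder: 2b^2 − 16b + 32. Dividing through by 2 gives the monic gcd b^2 − 8b + 16.

b^2 − 8b + 16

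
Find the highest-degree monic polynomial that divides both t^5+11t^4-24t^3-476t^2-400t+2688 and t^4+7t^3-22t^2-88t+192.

t^3+10t^2+8t-64

Repeated division with remainder:
  t^5+11t^4-24t^3-476t^2-400t+2688 = (t+4)(t^4+7t^3-22t^2-88t+192) + (-30t^3-300t^2-240t+1920)
  t^4+7t^3-22t^2-88t+192 = (-(1/30)t+1/10)(-30t^3-300t^2-240t+1920) + (0)
Last nonzero remainder: -30t^3-300t^2-240t+1920. Dividing through by -30 gives the monic gcd t^3+10t^2+8t-64.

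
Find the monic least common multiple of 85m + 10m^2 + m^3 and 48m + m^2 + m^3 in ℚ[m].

By polynomial division,
  m^3 + 10m^2 + 85m = (m^3 + m^2 + 48m) + (9m^2 + 37m)
  m^3 + m^2 + 48m = ((1/9)m - 28/81)(9m^2 + 37m) + ((4924/81)m)
  9m^2 + 37m = ((729/4924)m + 2997/4924)((4924/81)m) + (0)
Last nonzero remainder: (4924/81)m. Dividing through by 4924/81 gives the monic gcd m.
Then lcm(f, g) = f·g / gcd(f, g); expanding and making the result monic gives the answer.

4080m + 565m^2 + 143m^3 + 11m^4 + m^5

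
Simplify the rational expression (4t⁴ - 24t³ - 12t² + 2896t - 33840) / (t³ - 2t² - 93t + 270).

Repeated division with remainder:
  4t⁴ - 24t³ - 12t² + 2896t - 33840 = (4t - 16)(t³ - 2t² - 93t + 270) + (328t² + 328t - 29520)
  t³ - 2t² - 93t + 270 = ((1/328)t - 3/328)(328t² + 328t - 29520) + (0)
Last nonzero remainder: 328t² + 328t - 29520. Dividing through by 328 gives the monic gcd t² + t - 90.
Cancel t² + t - 90 from numerator and denominator to get the reduced form.

(4t² - 28t + 376)/(t - 3)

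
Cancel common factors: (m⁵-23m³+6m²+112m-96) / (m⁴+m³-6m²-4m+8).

(m³+3m²-16m-48)/(m²+4m+4)

Repeated division with remainder:
  m⁵-23m³+6m²+112m-96 = (m-1)(m⁴+m³-6m²-4m+8) + (-16m³+4m²+100m-88)
  m⁴+m³-6m²-4m+8 = (-(1/16)m-5/64)(-16m³+4m²+100m-88) + ((9/16)m²-(27/16)m+9/8)
  -16m³+4m²+100m-88 = (-(256/9)m-704/9)((9/16)m²-(27/16)m+9/8) + (0)
Last nonzero remainder: (9/16)m²-(27/16)m+9/8. Dividing through by 9/16 gives the monic gcd m²-3m+2.
Cancel m²-3m+2 from numerator and denominator to get the reduced form.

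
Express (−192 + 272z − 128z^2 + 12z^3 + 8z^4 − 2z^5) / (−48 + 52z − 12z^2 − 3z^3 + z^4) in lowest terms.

(−12 + 8z − 2z^2)/(−3 + z)

By polynomial division,
  −2z^5 + 8z^4 + 12z^3 − 128z^2 + 272z − 192 = (−2z + 2)(z^4 − 3z^3 − 12z^2 + 52z − 48) + (−6z^3 + 72z − 96)
  z^4 − 3z^3 − 12z^2 + 52z − 48 = (−(1/6)z + 1/2)(−6z^3 + 72z − 96) + (0)
Last nonzero remainder: −6z^3 + 72z − 96. Dividing through by −6 gives the monic gcd z^3 − 12z + 16.
Cancel z^3 − 12z + 16 from numerator and denominator to get the reduced form.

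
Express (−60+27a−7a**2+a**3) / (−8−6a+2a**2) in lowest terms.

(15−3a+a**2)/(2+2a)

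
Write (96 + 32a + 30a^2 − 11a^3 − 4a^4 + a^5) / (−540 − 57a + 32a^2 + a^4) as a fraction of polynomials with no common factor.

Euclidean algorithm in ℚ[a]:
  a^5 − 4a^4 − 11a^3 + 30a^2 + 32a + 96 = (a − 4)(a^4 + 32a^2 − 57a − 540) + (−43a^3 + 215a^2 + 344a − 2064)
  a^4 + 32a^2 − 57a − 540 = (−(1/43)a − 5/43)(−43a^3 + 215a^2 + 344a − 2064) + (65a^2 − 65a − 780)
  −43a^3 + 215a^2 + 344a − 2064 = (−(43/65)a + 172/65)(65a^2 − 65a − 780) + (0)
Last nonzero remainder: 65a^2 − 65a − 780. Dividing through by 65 gives the monic gcd a^2 − a − 12.
Cancel a^2 − a − 12 from numerator and denominator to get the reduced form.

(−8 − 2a − 3a^2 + a^3)/(45 + a + a^2)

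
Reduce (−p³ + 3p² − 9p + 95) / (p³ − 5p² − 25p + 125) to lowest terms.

By polynomial division,
  −p³ + 3p² − 9p + 95 = (−1)(p³ − 5p² − 25p + 125) + (−2p² − 34p + 220)
  p³ − 5p² − 25p + 125 = (−(1/2)p + 11)(−2p² − 34p + 220) + (459p − 2295)
  −2p² − 34p + 220 = (−(2/459)p − 44/459)(459p − 2295) + (0)
Last nonzero remainder: 459p − 2295. Dividing through by 459 gives the monic gcd p − 5.
Cancel p − 5 from numerator and denominator to get the reduced form.

(−p² − 2p − 19)/(p² − 25)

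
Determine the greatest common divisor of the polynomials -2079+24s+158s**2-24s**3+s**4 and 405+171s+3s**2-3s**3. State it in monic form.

Repeated division with remainder:
  s**4-24s**3+158s**2+24s-2079 = (-(1/3)s+23/3)(-3s**3+3s**2+171s+405) + (192s**2-1152s-5184)
  -3s**3+3s**2+171s+405 = (-(1/64)s-5/64)(192s**2-1152s-5184) + (0)
Last nonzero remainder: 192s**2-1152s-5184. Dividing through by 192 gives the monic gcd s**2-6s-27.

-27-6s+s**2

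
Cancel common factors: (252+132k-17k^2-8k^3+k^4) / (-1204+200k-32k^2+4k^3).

(-36-24k-k^2+k^3)/(172-4k+4k^2)

Euclidean algorithm in ℚ[k]:
  k^4-8k^3-17k^2+132k+252 = ((1/4)k)(4k^3-32k^2+200k-1204) + (-67k^2+433k+252)
  4k^3-32k^2+200k-1204 = (-(4/67)k+412/4489)(-67k^2+433k+252) + ((786940/4489)k-5508580/4489)
  -67k^2+433k+252 = (-(300763/786940)k-40401/196735)((786940/4489)k-5508580/4489) + (0)
Last nonzero remainder: (786940/4489)k-5508580/4489. Dividing through by 786940/4489 gives the monic gcd k-7.
Cancel k-7 from numerator and denominator to get the reduced form.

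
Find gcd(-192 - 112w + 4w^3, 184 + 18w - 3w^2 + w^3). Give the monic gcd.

By polynomial division,
  4w^3 - 112w - 192 = (4)(w^3 - 3w^2 + 18w + 184) + (12w^2 - 184w - 928)
  w^3 - 3w^2 + 18w + 184 = ((1/12)w + 37/36)(12w^2 - 184w - 928) + ((2560/9)w + 10240/9)
  12w^2 - 184w - 928 = ((27/640)w - 261/320)((2560/9)w + 10240/9) + (0)
Last nonzero remainder: (2560/9)w + 10240/9. Dividing through by 2560/9 gives the monic gcd w + 4.

4 + w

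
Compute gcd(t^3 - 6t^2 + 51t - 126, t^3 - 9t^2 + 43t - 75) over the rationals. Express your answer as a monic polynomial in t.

t - 3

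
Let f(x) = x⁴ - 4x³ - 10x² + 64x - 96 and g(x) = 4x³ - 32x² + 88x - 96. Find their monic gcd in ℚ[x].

x³ - 8x² + 22x - 24

Euclidean algorithm in ℚ[x]:
  x⁴ - 4x³ - 10x² + 64x - 96 = ((1/4)x + 1)(4x³ - 32x² + 88x - 96) + (0)
Last nonzero remainder: 4x³ - 32x² + 88x - 96. Dividing through by 4 gives the monic gcd x³ - 8x² + 22x - 24.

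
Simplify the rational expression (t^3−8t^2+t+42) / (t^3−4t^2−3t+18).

Euclidean algorithm in ℚ[t]:
  t^3−8t^2+t+42 = (t^3−4t^2−3t+18) + (−4t^2+4t+24)
  t^3−4t^2−3t+18 = (−(1/4)t+3/4)(−4t^2+4t+24) + (0)
Last nonzero remainder: −4t^2+4t+24. Dividing through by −4 gives the monic gcd t^2−t−6.
Cancel t^2−t−6 from numerator and denominator to get the reduced form.

(t−7)/(t−3)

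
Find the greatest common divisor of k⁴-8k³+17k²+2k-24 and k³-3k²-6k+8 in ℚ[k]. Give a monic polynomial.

k-4

Apply the Euclidean algorithm:
  k⁴-8k³+17k²+2k-24 = (k-5)(k³-3k²-6k+8) + (8k²-36k+16)
  k³-3k²-6k+8 = ((1/8)k+3/16)(8k²-36k+16) + (-(5/4)k+5)
  8k²-36k+16 = (-(32/5)k+16/5)(-(5/4)k+5) + (0)
Last nonzero remainder: -(5/4)k+5. Dividing through by -5/4 gives the monic gcd k-4.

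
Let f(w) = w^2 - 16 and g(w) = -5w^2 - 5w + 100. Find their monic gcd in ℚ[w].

w - 4

Repeated division with remainder:
  w^2 - 16 = (-1/5)(-5w^2 - 5w + 100) + (-w + 4)
  -5w^2 - 5w + 100 = (5w + 25)(-w + 4) + (0)
Last nonzero remainder: -w + 4. Dividing through by -1 gives the monic gcd w - 4.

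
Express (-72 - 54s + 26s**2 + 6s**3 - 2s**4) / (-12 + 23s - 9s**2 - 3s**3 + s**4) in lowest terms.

(6 + 4s - 2s**2)/(1 - 2s + s**2)

Repeated division with remainder:
  -2s**4 + 6s**3 + 26s**2 - 54s - 72 = (-2)(s**4 - 3s**3 - 9s**2 + 23s - 12) + (8s**2 - 8s - 96)
  s**4 - 3s**3 - 9s**2 + 23s - 12 = ((1/8)s**2 - (1/4)s + 1/8)(8s**2 - 8s - 96) + (0)
Last nonzero remainder: 8s**2 - 8s - 96. Dividing through by 8 gives the monic gcd s**2 - s - 12.
Cancel s**2 - s - 12 from numerator and denominator to get the reduced form.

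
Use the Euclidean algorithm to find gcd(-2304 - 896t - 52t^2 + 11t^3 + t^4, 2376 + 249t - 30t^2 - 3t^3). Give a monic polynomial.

By polynomial division,
  t^4 + 11t^3 - 52t^2 - 896t - 2304 = (-(1/3)t - 1/3)(-3t^3 - 30t^2 + 249t + 2376) + (21t^2 - 21t - 1512)
  -3t^3 - 30t^2 + 249t + 2376 = (-(1/7)t - 11/7)(21t^2 - 21t - 1512) + (0)
Last nonzero remainder: 21t^2 - 21t - 1512. Dividing through by 21 gives the monic gcd t^2 - t - 72.

-72 - t + t^2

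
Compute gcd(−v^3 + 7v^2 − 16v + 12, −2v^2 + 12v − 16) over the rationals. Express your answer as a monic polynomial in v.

v − 2

Apply the Euclidean algorithm:
  −v^3 + 7v^2 − 16v + 12 = ((1/2)v − 1/2)(−2v^2 + 12v − 16) + (−2v + 4)
  −2v^2 + 12v − 16 = (v − 4)(−2v + 4) + (0)
Last nonzero remainder: −2v + 4. Dividing through by −2 gives the monic gcd v − 2.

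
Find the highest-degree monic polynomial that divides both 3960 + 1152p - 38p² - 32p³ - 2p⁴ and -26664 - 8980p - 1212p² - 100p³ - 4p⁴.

66 + 17p + p²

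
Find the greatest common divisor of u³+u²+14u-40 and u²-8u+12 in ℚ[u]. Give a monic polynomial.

u-2

Repeated division with remainder:
  u³+u²+14u-40 = (u+9)(u²-8u+12) + (74u-148)
  u²-8u+12 = ((1/74)u-3/37)(74u-148) + (0)
Last nonzero remainder: 74u-148. Dividing through by 74 gives the monic gcd u-2.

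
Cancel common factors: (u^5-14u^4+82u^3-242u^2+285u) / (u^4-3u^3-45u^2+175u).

(u^3-9u^2+37u-57)/(u^2+2u-35)

By polynomial division,
  u^5-14u^4+82u^3-242u^2+285u = (u-11)(u^4-3u^3-45u^2+175u) + (94u^3-912u^2+2210u)
  u^4-3u^3-45u^2+175u = ((1/94)u+315/4418)(94u^3-912u^2+2210u) + (-(7700/2209)u^2+(38500/2209)u)
  94u^3-912u^2+2210u = (-(103823/3850)u+488189/3850)(-(7700/2209)u^2+(38500/2209)u) + (0)
Last nonzero remainder: -(7700/2209)u^2+(38500/2209)u. Dividing through by -7700/2209 gives the monic gcd u^2-5u.
Cancel u^2-5u from numerator and denominator to get the reduced form.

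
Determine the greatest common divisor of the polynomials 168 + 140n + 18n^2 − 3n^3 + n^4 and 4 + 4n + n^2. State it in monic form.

Apply the Euclidean algorithm:
  n^4 − 3n^3 + 18n^2 + 140n + 168 = (n^2 − 7n + 42)(n^2 + 4n + 4) + (0)
The last nonzero remainder n^2 + 4n + 4 is already monic.

4 + 4n + n^2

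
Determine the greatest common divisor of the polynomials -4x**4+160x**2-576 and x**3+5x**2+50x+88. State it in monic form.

Apply the Euclidean algorithm:
  -4x**4+160x**2-576 = (-4x+20)(x**3+5x**2+50x+88) + (260x**2-648x-2336)
  x**3+5x**2+50x+88 = ((1/260)x+487/16900)(260x**2-648x-2336) + ((328104/4225)x+656208/4225)
  260x**2-648x-2336 = ((274625/82026)x-616850/41013)((328104/4225)x+656208/4225) + (0)
Last nonzero remainder: (328104/4225)x+656208/4225. Dividing through by 328104/4225 gives the monic gcd x+2.

x+2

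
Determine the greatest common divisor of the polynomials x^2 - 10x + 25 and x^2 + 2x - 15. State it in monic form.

1

Repeated division with remainder:
  x^2 - 10x + 25 = (x^2 + 2x - 15) + (-12x + 40)
  x^2 + 2x - 15 = (-(1/12)x - 4/9)(-12x + 40) + (25/9)
  -12x + 40 = (-(108/25)x + 72/5)(25/9) + (0)
The last nonzero remainder is the constant 25/9, so the polynomials are coprime and gcd = 1.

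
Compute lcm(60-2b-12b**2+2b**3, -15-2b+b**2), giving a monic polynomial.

Euclidean algorithm in ℚ[b]:
  2b**3-12b**2-2b+60 = (2b-8)(b**2-2b-15) + (12b-60)
  b**2-2b-15 = ((1/12)b+1/4)(12b-60) + (0)
Last nonzero remainder: 12b-60. Dividing through by 12 gives the monic gcd b-5.
Then lcm(f, g) = f·g / gcd(f, g); expanding and making the result monic gives the answer.

90+27b-19b**2-3b**3+b**4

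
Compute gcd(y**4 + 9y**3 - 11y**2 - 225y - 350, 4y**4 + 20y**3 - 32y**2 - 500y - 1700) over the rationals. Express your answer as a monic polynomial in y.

y**2 - 25

By polynomial division,
  y**4 + 9y**3 - 11y**2 - 225y - 350 = (1/4)(4y**4 + 20y**3 - 32y**2 - 500y - 1700) + (4y**3 - 3y**2 - 100y + 75)
  4y**4 + 20y**3 - 32y**2 - 500y - 1700 = (y + 23/4)(4y**3 - 3y**2 - 100y + 75) + ((341/4)y**2 - 8525/4)
  4y**3 - 3y**2 - 100y + 75 = ((16/341)y - 12/341)((341/4)y**2 - 8525/4) + (0)
Last nonzero remainder: (341/4)y**2 - 8525/4. Dividing through by 341/4 gives the monic gcd y**2 - 25.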